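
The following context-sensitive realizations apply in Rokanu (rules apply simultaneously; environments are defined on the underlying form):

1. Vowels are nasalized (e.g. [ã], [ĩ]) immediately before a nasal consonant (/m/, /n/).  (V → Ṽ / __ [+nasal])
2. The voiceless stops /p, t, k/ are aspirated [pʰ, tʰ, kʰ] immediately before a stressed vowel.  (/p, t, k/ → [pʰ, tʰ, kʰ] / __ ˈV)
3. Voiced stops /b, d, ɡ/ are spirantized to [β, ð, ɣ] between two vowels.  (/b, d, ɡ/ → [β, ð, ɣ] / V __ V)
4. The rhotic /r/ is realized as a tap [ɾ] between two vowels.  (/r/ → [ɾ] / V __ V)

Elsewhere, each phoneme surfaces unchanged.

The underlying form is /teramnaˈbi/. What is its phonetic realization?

[teɾãmnaˈβi]

/t/ (word-initial): rule 2 targets it, but not immediately before a stressed vowel → unchanged [t].
/e/ (between /t/ and /r/): rule 1 targets it, but not before a nasal consonant → unchanged [e].
/r/ (between /e/ and /a/): between two vowels, so rule 4 applies → [ɾ].
/a/ (between /r/ and /m/): before a nasal consonant, so rule 1 applies → [ã].
/m/ — not in any rule's target class → [m].
/n/ stays [n].
/a/ — between /n/ and /b/; rule 1 does not apply here → [a].
/b/ (between /a/ and /i/): between two vowels, so rule 3 applies → [β].
/i/ (word-final) is in the target of rule 1 but the environment (before a nasal consonant) is not met → [i].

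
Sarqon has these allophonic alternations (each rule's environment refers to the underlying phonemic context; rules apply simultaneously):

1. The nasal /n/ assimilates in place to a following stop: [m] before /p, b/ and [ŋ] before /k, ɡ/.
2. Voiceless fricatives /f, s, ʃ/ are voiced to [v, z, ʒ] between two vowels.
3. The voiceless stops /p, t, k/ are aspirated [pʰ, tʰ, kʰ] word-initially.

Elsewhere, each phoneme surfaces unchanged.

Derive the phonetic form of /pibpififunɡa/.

[pʰibpivivuŋɡa]

/p/ — word-initial, word-initially — surfaces as [pʰ] (rule 3).
/i/ (between /p/ and /b/) is unaffected → [i].
/b/ — not in any rule's target class → [b].
/p/ (between /b/ and /i/): rule 3 targets it, but not word-initially → unchanged [p].
/i/ — not in any rule's target class → [i].
/f/ (between /i/ and /i/) occurs between two vowels → [v] by rule 2.
/i/ stays [i].
/f/ (between /i/ and /u/): between two vowels, so rule 2 applies → [v].
/u/ — not in any rule's target class → [u].
Rule 1 applies to /n/ (between /u/ and /ɡ/: before a labial or velar stop) → [ŋ].
/ɡ/ — not in any rule's target class → [ɡ].
/a/ — not in any rule's target class → [a].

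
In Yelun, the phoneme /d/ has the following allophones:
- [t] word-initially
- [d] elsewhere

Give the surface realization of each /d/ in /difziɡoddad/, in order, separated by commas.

Occurrence 1 (position 1): word-initially → [t].
Occurrence 2 (position 8): no conditioning environment matches → elsewhere allophone [d].
Occurrence 3 (position 9): no conditioning environment matches → elsewhere allophone [d].
Occurrence 4 (position 11): no conditioning environment matches → elsewhere allophone [d].

[t], [d], [d], [d]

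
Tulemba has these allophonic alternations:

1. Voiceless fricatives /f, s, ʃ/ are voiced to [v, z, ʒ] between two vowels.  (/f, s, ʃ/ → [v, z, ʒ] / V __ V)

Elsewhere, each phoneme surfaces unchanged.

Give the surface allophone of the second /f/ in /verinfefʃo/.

[f]

/f/ (between /e/ and /ʃ/) fails the environment for rule 1, so it stays [f].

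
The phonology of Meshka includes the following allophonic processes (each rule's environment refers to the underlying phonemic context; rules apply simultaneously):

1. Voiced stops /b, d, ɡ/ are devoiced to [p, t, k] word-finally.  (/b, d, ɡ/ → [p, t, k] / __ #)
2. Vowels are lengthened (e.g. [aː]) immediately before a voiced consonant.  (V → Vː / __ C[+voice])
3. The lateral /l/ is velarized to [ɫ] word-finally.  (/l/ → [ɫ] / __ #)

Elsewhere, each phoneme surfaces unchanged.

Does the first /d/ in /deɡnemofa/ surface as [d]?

/d/ (word-initial) is in the target of rule 1 but the environment (word-finally) is not met → [d].
The actual realization is [d], which matches [d].

Yes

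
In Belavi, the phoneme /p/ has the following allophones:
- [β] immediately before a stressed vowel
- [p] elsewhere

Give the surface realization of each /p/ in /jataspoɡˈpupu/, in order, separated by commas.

Occurrence 1 (position 6): no conditioning environment matches → elsewhere allophone [p].
Occurrence 2 (position 9): immediately before a stressed vowel → [β].
Occurrence 3 (position 11): no conditioning environment matches → elsewhere allophone [p].

[p], [β], [p]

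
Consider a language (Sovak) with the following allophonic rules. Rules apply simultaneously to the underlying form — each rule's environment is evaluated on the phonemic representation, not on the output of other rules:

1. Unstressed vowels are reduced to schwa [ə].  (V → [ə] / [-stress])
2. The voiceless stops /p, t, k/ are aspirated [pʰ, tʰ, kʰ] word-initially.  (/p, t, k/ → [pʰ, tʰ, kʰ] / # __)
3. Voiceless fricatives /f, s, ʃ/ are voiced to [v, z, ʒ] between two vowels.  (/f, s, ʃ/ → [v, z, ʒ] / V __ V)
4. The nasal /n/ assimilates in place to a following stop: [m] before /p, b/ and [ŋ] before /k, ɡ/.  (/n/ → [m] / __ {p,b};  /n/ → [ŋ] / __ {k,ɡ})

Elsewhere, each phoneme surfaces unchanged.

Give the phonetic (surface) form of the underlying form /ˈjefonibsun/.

[ˈjevənəbsən]

/j/ stays [j].
/e/ — between /j/ and /f/; rule 1 does not apply here → [e].
Rule 3 applies to /f/ (between /e/ and /o/: between two vowels) → [v].
/o/ (between /f/ and /n/) occurs in an unstressed syllable → [ə] by rule 1.
/n/ — between /o/ and /i/; rule 4 does not apply here → [n].
/i/ meets the environment for rule 1 (in an unstressed syllable) → [ə].
/b/ — not in any rule's target class → [b].
/s/ — between /b/ and /u/; rule 3 does not apply here → [s].
Rule 1 applies to /u/ (between /s/ and /n/: in an unstressed syllable) → [ə].
/n/ (word-final) fails the environment for rule 4, so it stays [n].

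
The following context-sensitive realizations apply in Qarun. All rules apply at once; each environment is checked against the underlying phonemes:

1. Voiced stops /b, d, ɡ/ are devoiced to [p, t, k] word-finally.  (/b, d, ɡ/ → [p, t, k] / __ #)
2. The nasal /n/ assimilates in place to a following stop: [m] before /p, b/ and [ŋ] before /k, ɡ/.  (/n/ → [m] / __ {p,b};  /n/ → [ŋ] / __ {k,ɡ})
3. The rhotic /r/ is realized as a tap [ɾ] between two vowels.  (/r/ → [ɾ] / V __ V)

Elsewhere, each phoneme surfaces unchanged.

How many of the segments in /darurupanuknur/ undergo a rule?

2

Segments that undergo a rule: /r/ → [ɾ] (rule 3); /r/ → [ɾ] (rule 3).
All other segments surface unchanged.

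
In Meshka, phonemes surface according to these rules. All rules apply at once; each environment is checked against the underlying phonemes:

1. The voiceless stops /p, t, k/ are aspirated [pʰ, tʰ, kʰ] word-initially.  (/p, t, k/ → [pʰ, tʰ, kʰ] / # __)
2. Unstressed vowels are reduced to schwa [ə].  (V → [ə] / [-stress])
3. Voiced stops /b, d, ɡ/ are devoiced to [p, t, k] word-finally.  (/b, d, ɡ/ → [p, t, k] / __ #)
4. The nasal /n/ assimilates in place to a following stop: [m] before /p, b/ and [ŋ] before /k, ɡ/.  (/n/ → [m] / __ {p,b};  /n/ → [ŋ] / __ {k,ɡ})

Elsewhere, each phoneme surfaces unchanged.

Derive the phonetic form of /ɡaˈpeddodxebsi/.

[ɡəˈpeddədxəbsə]

/ɡ/ — word-initial; rule 3 does not apply here → [ɡ].
/a/ — between /ɡ/ and /p/, in an unstressed syllable — surfaces as [ə] (rule 2).
/p/ (between /a/ and /e/) fails the environment for rule 1, so it stays [p].
/e/ — between /p/ and /d/; rule 2 does not apply here → [e].
/d/ (between /e/ and /d/) is in the target of rule 3 but the environment (word-finally) is not met → [d].
/d/ (between /d/ and /o/) is in the target of rule 3 but the environment (word-finally) is not met → [d].
/o/ (between /d/ and /d/): in an unstressed syllable, so rule 2 applies → [ə].
/d/ (between /o/ and /x/) fails the environment for rule 3, so it stays [d].
/x/ — not in any rule's target class → [x].
Rule 2 applies to /e/ (between /x/ and /b/: in an unstressed syllable) → [ə].
/b/ (between /e/ and /s/): rule 3 targets it, but not word-finally → unchanged [b].
/s/ stays [s].
/i/ meets the environment for rule 2 (in an unstressed syllable) → [ə].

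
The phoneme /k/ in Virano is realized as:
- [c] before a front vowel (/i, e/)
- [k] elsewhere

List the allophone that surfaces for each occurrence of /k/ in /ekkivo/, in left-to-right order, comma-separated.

Occurrence 1 (position 2): no conditioning environment matches → elsewhere allophone [k].
Occurrence 2 (position 3): before a front vowel → [c].

[k], [c]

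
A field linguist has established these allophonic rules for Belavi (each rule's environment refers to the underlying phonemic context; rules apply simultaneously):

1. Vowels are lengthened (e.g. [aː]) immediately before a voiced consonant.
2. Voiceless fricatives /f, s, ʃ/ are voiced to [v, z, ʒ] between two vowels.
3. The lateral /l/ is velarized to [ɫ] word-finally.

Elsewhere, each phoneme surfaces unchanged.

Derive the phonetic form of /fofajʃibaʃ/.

[fovaːjʃiːbaʃ]

/f/ (word-initial) is in the target of rule 2 but the environment (between two vowels) is not met → [f].
/o/ (between /f/ and /f/) fails the environment for rule 1, so it stays [o].
/f/ meets the environment for rule 2 (between two vowels) → [v].
/a/ meets the environment for rule 1 (before a voiced consonant) → [aː].
/ʃ/ (between /j/ and /i/) is in the target of rule 2 but the environment (between two vowels) is not met → [ʃ].
/i/ meets the environment for rule 1 (before a voiced consonant) → [iː].
/a/ (between /b/ and /ʃ/) fails the environment for rule 1, so it stays [a].
/ʃ/ — word-final; rule 2 does not apply here → [ʃ].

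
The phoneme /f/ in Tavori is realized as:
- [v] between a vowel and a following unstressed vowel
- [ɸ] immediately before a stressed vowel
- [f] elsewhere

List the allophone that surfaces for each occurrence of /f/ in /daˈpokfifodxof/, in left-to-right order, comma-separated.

Occurrence 1 (position 6): no conditioning environment matches → elsewhere allophone [f].
Occurrence 2 (position 8): between a vowel and a following unstressed vowel → [v].
Occurrence 3 (position 13): no conditioning environment matches → elsewhere allophone [f].

[f], [v], [f]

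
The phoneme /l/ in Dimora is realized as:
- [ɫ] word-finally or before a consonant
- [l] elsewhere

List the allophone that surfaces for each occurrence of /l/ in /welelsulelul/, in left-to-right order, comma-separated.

Occurrence 1 (position 3): no conditioning environment matches → elsewhere allophone [l].
Occurrence 2 (position 5): word-finally or before a consonant → [ɫ].
Occurrence 3 (position 8): no conditioning environment matches → elsewhere allophone [l].
Occurrence 4 (position 10): no conditioning environment matches → elsewhere allophone [l].
Occurrence 5 (position 12): word-finally or before a consonant → [ɫ].

[l], [ɫ], [l], [l], [ɫ]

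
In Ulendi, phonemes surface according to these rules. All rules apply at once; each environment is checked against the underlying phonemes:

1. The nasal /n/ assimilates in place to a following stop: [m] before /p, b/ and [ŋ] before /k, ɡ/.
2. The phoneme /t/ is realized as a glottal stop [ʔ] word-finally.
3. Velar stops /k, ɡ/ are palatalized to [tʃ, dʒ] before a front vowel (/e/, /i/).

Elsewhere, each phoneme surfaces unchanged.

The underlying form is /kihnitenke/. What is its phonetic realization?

[tʃihniteŋtʃe]

/k/ (word-initial) occurs before a front vowel → [tʃ] by rule 3.
/i/ stays [i].
/h/ (between /i/ and /n/): no rule targets it → [h].
/n/ (between /h/ and /i/) fails the environment for rule 1, so it stays [n].
/i/ — not in any rule's target class → [i].
/t/ — between /i/ and /e/; rule 2 does not apply here → [t].
/e/ (between /t/ and /n/) is unaffected → [e].
/n/ — between /e/ and /k/, before a labial or velar stop — surfaces as [ŋ] (rule 1).
/k/ (between /n/ and /e/) occurs before a front vowel → [tʃ] by rule 3.
/e/ (word-final): no rule targets it → [e].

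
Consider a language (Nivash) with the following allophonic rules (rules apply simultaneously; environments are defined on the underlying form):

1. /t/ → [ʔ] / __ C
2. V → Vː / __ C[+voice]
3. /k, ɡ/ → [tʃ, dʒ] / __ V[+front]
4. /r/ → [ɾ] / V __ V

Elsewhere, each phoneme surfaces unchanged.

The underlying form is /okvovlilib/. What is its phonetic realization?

[okvoːvliːliːb]

/o/ (word-initial): rule 2 targets it, but not before a voiced consonant → unchanged [o].
/k/ — between /o/ and /v/; rule 3 does not apply here → [k].
/v/ stays [v].
Rule 2 applies to /o/ (between /v/ and /v/: before a voiced consonant) → [oː].
/v/ (between /o/ and /l/): no rule targets it → [v].
/l/ — not in any rule's target class → [l].
Rule 2 applies to /i/ (between /l/ and /l/: before a voiced consonant) → [iː].
/l/ — not in any rule's target class → [l].
/i/ (between /l/ and /b/): before a voiced consonant, so rule 2 applies → [iː].
/b/ (word-final): no rule targets it → [b].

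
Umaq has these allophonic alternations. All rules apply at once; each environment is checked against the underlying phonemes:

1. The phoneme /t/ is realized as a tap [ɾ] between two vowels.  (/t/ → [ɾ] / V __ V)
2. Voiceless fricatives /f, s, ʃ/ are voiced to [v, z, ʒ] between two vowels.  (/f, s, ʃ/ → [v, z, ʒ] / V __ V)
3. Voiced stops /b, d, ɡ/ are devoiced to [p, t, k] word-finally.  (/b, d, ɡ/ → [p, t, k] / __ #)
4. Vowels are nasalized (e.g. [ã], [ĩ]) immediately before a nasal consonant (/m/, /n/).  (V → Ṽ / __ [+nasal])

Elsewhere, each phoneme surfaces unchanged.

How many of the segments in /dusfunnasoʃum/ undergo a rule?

4

Segments that undergo a rule: /u/ → [ũ] (rule 4); /s/ → [z] (rule 2); /ʃ/ → [ʒ] (rule 2); /u/ → [ũ] (rule 4).
All other segments surface unchanged.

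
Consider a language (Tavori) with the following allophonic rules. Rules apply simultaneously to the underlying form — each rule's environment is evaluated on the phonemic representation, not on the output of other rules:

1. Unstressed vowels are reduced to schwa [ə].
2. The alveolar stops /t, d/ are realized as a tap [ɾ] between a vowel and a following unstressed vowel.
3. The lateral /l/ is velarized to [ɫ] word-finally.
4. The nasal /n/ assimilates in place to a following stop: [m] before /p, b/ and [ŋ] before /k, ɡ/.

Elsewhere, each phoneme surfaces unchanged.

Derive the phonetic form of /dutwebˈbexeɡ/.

/d/ (word-initial): rule 2 targets it, but not between a vowel and a following unstressed vowel → unchanged [d].
Rule 1 applies to /u/ (between /d/ and /t/: in an unstressed syllable) → [ə].
/t/ (between /u/ and /w/): rule 2 targets it, but not between a vowel and a following unstressed vowel → unchanged [t].
/w/ stays [w].
/e/ meets the environment for rule 1 (in an unstressed syllable) → [ə].
/b/ (between /e/ and /b/) is unaffected → [b].
/b/ (between /b/ and /e/) is unaffected → [b].
/e/ (between /b/ and /x/) fails the environment for rule 1, so it stays [e].
/x/ (between /e/ and /e/): no rule targets it → [x].
Rule 1 applies to /e/ (between /x/ and /ɡ/: in an unstressed syllable) → [ə].
/ɡ/ stays [ɡ].

[dətwəbˈbexəɡ]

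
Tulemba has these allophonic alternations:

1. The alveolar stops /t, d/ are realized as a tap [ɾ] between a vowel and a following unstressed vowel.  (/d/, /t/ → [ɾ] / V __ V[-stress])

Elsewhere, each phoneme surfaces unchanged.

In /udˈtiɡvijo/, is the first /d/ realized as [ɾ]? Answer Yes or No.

/d/ (between /u/ and /t/) fails the environment for rule 1, so it stays [d].
The actual realization is [d], not [ɾ].

No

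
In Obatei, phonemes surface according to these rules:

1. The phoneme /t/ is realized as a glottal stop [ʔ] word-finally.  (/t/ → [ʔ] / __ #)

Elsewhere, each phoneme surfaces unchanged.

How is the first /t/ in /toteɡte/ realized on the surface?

[t]

/t/ (word-initial): rule 1 targets it, but not word-finally → unchanged [t].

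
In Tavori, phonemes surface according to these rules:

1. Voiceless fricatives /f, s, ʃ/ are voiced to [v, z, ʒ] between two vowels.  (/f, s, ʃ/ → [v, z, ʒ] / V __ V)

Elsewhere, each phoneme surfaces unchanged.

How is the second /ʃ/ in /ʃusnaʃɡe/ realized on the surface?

/ʃ/ — between /a/ and /ɡ/; rule 1 does not apply here → [ʃ].

[ʃ]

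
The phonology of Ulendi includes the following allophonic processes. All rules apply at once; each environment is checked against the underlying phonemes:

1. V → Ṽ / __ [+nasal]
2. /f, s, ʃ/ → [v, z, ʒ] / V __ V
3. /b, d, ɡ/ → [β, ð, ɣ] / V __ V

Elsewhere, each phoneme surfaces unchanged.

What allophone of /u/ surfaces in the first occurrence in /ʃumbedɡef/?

/u/ meets the environment for rule 1 (before a nasal consonant) → [ũ].

[ũ]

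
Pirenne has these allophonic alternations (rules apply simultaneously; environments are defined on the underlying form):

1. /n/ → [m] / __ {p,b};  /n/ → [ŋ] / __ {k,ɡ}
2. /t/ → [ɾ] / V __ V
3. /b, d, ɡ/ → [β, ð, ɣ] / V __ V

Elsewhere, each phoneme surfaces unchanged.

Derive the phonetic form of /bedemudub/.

/b/ — word-initial; rule 3 does not apply here → [b].
/e/ — not in any rule's target class → [e].
/d/ meets the environment for rule 3 (between two vowels) → [ð].
/e/ stays [e].
/m/ stays [m].
/u/ (between /m/ and /d/): no rule targets it → [u].
/d/ (between /u/ and /u/): between two vowels, so rule 3 applies → [ð].
/u/ (between /d/ and /b/): no rule targets it → [u].
/b/ (word-final) is in the target of rule 3 but the environment (between two vowels) is not met → [b].

[beðemuðub]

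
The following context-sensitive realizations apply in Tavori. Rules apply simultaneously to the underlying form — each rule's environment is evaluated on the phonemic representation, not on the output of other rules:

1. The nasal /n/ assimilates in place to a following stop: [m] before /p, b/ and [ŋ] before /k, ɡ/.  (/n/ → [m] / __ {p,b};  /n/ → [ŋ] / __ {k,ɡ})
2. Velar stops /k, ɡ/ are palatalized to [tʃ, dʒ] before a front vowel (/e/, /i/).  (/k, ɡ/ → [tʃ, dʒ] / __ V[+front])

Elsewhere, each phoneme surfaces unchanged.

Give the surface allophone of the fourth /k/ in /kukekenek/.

[k]

/k/ (word-final) fails the environment for rule 2, so it stays [k].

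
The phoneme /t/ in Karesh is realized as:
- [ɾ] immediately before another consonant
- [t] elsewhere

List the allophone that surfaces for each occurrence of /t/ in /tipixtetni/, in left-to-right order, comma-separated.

Occurrence 1 (position 1): no conditioning environment matches → elsewhere allophone [t].
Occurrence 2 (position 6): no conditioning environment matches → elsewhere allophone [t].
Occurrence 3 (position 8): immediately before another consonant → [ɾ].

[t], [t], [ɾ]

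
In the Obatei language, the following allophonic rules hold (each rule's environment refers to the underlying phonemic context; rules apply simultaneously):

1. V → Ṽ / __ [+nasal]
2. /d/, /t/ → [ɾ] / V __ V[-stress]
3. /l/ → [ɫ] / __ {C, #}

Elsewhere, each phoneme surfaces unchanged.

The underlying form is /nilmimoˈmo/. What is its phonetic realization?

[niɫmĩmõˈmo]

/n/ — not in any rule's target class → [n].
/i/ (between /n/ and /l/) fails the environment for rule 1, so it stays [i].
/l/ (between /i/ and /m/) occurs word-finally or immediately before a consonant → [ɫ] by rule 3.
/m/ (between /l/ and /i/): no rule targets it → [m].
/i/ meets the environment for rule 1 (before a nasal consonant) → [ĩ].
/m/ — not in any rule's target class → [m].
/o/ meets the environment for rule 1 (before a nasal consonant) → [õ].
/m/ (between /o/ and /o/) is unaffected → [m].
/o/ (word-final) is in the target of rule 1 but the environment (before a nasal consonant) is not met → [o].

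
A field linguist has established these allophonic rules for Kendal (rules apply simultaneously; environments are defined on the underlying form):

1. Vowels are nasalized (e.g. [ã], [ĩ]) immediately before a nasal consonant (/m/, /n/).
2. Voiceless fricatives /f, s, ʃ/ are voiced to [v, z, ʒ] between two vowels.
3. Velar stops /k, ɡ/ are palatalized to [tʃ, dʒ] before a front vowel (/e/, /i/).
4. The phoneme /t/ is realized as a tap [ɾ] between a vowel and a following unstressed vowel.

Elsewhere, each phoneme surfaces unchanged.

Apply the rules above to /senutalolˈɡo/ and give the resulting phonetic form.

/s/ (word-initial) is in the target of rule 2 but the environment (between two vowels) is not met → [s].
/e/ (between /s/ and /n/): before a nasal consonant, so rule 1 applies → [ẽ].
/n/ stays [n].
/u/ (between /n/ and /t/) is in the target of rule 1 but the environment (before a nasal consonant) is not met → [u].
/t/ meets the environment for rule 4 (between a vowel and a following unstressed vowel) → [ɾ].
/a/ — between /t/ and /l/; rule 1 does not apply here → [a].
/l/ (between /a/ and /o/) is unaffected → [l].
/o/ (between /l/ and /l/) fails the environment for rule 1, so it stays [o].
/l/ (between /o/ and /ɡ/) is unaffected → [l].
/ɡ/ (between /l/ and /o/): rule 3 targets it, but not before a front vowel → unchanged [ɡ].
/o/ (word-final): rule 1 targets it, but not before a nasal consonant → unchanged [o].

[sẽnuɾalolˈɡo]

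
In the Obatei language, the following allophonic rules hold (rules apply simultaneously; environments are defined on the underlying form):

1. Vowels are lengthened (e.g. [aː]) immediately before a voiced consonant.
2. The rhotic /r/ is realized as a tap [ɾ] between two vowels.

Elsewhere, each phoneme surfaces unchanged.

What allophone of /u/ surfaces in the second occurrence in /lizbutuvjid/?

/u/ meets the environment for rule 1 (before a voiced consonant) → [uː].

[uː]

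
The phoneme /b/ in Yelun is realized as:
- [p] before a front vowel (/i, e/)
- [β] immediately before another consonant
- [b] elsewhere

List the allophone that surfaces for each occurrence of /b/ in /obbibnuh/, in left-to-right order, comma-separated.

[β], [p], [β]

Occurrence 1 (position 2): immediately before another consonant → [β].
Occurrence 2 (position 3): before a front vowel (/i, e/) → [p].
Occurrence 3 (position 5): immediately before another consonant → [β].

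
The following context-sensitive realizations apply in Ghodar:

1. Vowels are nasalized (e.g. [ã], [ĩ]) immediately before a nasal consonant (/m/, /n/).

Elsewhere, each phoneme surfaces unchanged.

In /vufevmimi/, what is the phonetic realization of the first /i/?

[ĩ]

Rule 1 applies to /i/ (between /m/ and /m/: before a nasal consonant) → [ĩ].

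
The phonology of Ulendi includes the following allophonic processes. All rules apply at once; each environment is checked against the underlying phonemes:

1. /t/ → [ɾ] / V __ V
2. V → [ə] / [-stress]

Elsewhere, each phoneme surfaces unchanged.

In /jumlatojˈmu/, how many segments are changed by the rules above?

Segments that undergo a rule: /u/ → [ə] (rule 2); /a/ → [ə] (rule 2); /t/ → [ɾ] (rule 1); /o/ → [ə] (rule 2).
All other segments surface unchanged.

4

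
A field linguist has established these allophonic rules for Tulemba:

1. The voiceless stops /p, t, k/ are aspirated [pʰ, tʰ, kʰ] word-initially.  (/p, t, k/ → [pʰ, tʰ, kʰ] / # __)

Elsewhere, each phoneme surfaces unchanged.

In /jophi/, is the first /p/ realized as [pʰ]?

No

/p/ (between /o/ and /h/): rule 1 targets it, but not word-initially → unchanged [p].
The actual realization is [p], not [pʰ].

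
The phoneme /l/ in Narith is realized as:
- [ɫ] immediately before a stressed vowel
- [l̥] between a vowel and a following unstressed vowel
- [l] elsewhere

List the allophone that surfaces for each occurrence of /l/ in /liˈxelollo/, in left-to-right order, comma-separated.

Occurrence 1 (position 1): no conditioning environment matches → elsewhere allophone [l].
Occurrence 2 (position 5): between a vowel and a following unstressed vowel → [l̥].
Occurrence 3 (position 7): no conditioning environment matches → elsewhere allophone [l].
Occurrence 4 (position 8): no conditioning environment matches → elsewhere allophone [l].

[l], [l̥], [l], [l]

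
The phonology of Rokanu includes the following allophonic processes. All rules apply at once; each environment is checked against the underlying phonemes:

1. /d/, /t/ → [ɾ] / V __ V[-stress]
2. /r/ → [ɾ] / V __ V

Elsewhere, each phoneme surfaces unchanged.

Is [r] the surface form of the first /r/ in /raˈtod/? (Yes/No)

Yes

/r/ — word-initial; rule 2 does not apply here → [r].
The actual realization is [r], which matches [r].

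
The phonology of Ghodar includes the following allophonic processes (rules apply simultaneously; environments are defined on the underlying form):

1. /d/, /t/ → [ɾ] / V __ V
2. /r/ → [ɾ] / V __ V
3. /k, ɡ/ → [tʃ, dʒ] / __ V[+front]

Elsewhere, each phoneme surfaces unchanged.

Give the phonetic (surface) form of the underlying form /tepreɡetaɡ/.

/t/ (word-initial) fails the environment for rule 1, so it stays [t].
/e/ (between /t/ and /p/) is unaffected → [e].
/p/ (between /e/ and /r/): no rule targets it → [p].
/r/ (between /p/ and /e/) is in the target of rule 2 but the environment (between two vowels) is not met → [r].
/e/ stays [e].
/ɡ/ (between /e/ and /e/): before a front vowel, so rule 3 applies → [dʒ].
/e/ — not in any rule's target class → [e].
/t/ — between /e/ and /a/, between two vowels — surfaces as [ɾ] (rule 1).
/a/ (between /t/ and /ɡ/) is unaffected → [a].
/ɡ/ (word-final) fails the environment for rule 3, so it stays [ɡ].

[tepredʒeɾaɡ]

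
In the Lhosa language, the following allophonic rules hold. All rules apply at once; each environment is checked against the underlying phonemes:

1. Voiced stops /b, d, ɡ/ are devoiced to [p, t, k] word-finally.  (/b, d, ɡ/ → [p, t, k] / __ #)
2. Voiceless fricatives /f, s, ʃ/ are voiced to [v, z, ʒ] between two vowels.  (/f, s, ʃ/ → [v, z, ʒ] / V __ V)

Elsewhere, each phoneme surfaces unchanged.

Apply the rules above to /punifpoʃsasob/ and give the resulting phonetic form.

/p/ (word-initial): no rule targets it → [p].
/u/ (between /p/ and /n/) is unaffected → [u].
/n/ (between /u/ and /i/): no rule targets it → [n].
/i/ (between /n/ and /f/): no rule targets it → [i].
/f/ (between /i/ and /p/): rule 2 targets it, but not between two vowels → unchanged [f].
/p/ (between /f/ and /o/) is unaffected → [p].
/o/ (between /p/ and /ʃ/): no rule targets it → [o].
/ʃ/ — between /o/ and /s/; rule 2 does not apply here → [ʃ].
/s/ (between /ʃ/ and /a/): rule 2 targets it, but not between two vowels → unchanged [s].
/a/ (between /s/ and /s/): no rule targets it → [a].
/s/ meets the environment for rule 2 (between two vowels) → [z].
/o/ (between /s/ and /b/): no rule targets it → [o].
/b/ — word-final, word-finally — surfaces as [p] (rule 1).

[punifpoʃsazop]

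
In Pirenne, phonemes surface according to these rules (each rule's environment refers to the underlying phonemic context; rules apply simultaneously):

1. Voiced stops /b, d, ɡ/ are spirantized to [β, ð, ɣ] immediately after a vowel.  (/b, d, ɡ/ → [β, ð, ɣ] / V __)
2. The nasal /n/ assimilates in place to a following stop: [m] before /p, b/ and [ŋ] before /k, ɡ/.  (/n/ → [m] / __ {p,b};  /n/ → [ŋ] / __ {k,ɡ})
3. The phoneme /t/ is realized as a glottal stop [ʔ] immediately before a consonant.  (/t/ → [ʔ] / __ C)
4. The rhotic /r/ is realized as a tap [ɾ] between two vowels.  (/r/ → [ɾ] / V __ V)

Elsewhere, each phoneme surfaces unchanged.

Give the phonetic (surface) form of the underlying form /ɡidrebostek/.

/ɡ/ — word-initial; rule 1 does not apply here → [ɡ].
/i/ — not in any rule's target class → [i].
/d/ (between /i/ and /r/) occurs immediately after a vowel → [ð] by rule 1.
/r/ — between /d/ and /e/; rule 4 does not apply here → [r].
/e/ stays [e].
/b/ — between /e/ and /o/, immediately after a vowel — surfaces as [β] (rule 1).
/o/ (between /b/ and /s/) is unaffected → [o].
/s/ (between /o/ and /t/) is unaffected → [s].
/t/ (between /s/ and /e/) fails the environment for rule 3, so it stays [t].
/e/ stays [e].
/k/ (word-final): no rule targets it → [k].

[ɡiðreβostek]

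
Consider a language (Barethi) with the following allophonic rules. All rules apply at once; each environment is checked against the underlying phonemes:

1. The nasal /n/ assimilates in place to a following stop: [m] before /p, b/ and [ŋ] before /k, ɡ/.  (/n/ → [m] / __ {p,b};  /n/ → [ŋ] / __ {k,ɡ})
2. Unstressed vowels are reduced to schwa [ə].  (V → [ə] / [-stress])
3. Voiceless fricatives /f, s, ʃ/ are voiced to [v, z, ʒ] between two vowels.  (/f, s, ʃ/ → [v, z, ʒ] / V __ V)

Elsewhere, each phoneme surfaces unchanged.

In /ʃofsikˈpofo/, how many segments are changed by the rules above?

4

Segments that undergo a rule: /o/ → [ə] (rule 2); /i/ → [ə] (rule 2); /f/ → [v] (rule 3); /o/ → [ə] (rule 2).
All other segments surface unchanged.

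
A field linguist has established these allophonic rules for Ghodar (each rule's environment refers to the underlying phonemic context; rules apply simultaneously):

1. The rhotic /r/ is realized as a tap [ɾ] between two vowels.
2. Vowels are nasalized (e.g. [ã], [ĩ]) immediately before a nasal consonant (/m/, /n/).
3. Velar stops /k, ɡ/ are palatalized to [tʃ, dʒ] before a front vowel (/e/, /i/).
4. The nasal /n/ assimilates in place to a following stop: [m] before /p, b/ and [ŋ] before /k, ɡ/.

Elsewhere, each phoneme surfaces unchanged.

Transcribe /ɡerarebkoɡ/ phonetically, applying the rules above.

/ɡ/ meets the environment for rule 3 (before a front vowel) → [dʒ].
/e/ (between /ɡ/ and /r/) is in the target of rule 2 but the environment (before a nasal consonant) is not met → [e].
/r/ meets the environment for rule 1 (between two vowels) → [ɾ].
/a/ (between /r/ and /r/) is in the target of rule 2 but the environment (before a nasal consonant) is not met → [a].
/r/ — between /a/ and /e/, between two vowels — surfaces as [ɾ] (rule 1).
/e/ (between /r/ and /b/) is in the target of rule 2 but the environment (before a nasal consonant) is not met → [e].
/k/ (between /b/ and /o/) is in the target of rule 3 but the environment (before a front vowel) is not met → [k].
/o/ (between /k/ and /ɡ/): rule 2 targets it, but not before a nasal consonant → unchanged [o].
/ɡ/ (word-final) fails the environment for rule 3, so it stays [ɡ].

[dʒeɾaɾebkoɡ]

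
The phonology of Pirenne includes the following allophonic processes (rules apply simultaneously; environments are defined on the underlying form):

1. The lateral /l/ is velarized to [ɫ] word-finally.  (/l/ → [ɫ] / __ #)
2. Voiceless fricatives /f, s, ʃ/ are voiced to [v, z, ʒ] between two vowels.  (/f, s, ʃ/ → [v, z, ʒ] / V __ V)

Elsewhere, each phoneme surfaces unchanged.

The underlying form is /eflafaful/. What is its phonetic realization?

/e/ — not in any rule's target class → [e].
/f/ (between /e/ and /l/) fails the environment for rule 2, so it stays [f].
/l/ (between /f/ and /a/) fails the environment for rule 1, so it stays [l].
/a/ (between /l/ and /f/) is unaffected → [a].
Rule 2 applies to /f/ (between /a/ and /a/: between two vowels) → [v].
/a/ — not in any rule's target class → [a].
Rule 2 applies to /f/ (between /a/ and /u/: between two vowels) → [v].
/u/ — not in any rule's target class → [u].
/l/ — word-final, word-finally — surfaces as [ɫ] (rule 1).

[eflavavuɫ]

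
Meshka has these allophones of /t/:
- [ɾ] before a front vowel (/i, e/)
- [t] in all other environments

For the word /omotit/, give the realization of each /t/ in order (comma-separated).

[ɾ], [t]

Occurrence 1 (position 4): before a front vowel (/i, e/) → [ɾ].
Occurrence 2 (position 6): no conditioning environment matches → elsewhere allophone [t].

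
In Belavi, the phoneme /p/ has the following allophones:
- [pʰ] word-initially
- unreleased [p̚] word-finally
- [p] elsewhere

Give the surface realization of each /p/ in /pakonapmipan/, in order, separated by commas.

[pʰ], [p], [p]

Occurrence 1 (position 1): word-initially → [pʰ].
Occurrence 2 (position 7): no conditioning environment matches → elsewhere allophone [p].
Occurrence 3 (position 10): no conditioning environment matches → elsewhere allophone [p].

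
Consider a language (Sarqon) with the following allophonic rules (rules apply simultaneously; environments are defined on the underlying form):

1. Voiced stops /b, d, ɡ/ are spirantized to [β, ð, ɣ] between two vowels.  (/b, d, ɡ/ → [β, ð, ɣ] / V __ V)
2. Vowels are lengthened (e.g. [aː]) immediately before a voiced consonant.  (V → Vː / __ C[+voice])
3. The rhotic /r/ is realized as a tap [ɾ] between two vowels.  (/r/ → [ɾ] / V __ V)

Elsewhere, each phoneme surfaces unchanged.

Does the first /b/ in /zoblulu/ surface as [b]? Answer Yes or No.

Yes

/b/ — between /o/ and /l/; rule 1 does not apply here → [b].
The actual realization is [b], which matches [b].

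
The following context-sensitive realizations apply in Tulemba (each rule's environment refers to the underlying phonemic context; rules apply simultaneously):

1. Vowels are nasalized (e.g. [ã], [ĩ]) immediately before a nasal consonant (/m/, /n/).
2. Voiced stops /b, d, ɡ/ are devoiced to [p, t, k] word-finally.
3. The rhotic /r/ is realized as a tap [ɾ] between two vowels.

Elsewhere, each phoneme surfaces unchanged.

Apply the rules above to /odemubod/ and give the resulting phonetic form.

[odẽmubot]

/o/ (word-initial) fails the environment for rule 1, so it stays [o].
/d/ (between /o/ and /e/) fails the environment for rule 2, so it stays [d].
/e/ (between /d/ and /m/): before a nasal consonant, so rule 1 applies → [ẽ].
/m/ — not in any rule's target class → [m].
/u/ (between /m/ and /b/) is in the target of rule 1 but the environment (before a nasal consonant) is not met → [u].
/b/ (between /u/ and /o/) fails the environment for rule 2, so it stays [b].
/o/ (between /b/ and /d/) fails the environment for rule 1, so it stays [o].
Rule 2 applies to /d/ (word-final: word-finally) → [t].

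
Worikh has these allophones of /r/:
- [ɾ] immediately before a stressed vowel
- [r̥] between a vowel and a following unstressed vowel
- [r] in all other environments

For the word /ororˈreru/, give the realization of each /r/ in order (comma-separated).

Occurrence 1 (position 2): between a vowel and a following unstressed vowel → [r̥].
Occurrence 2 (position 4): no conditioning environment matches → elsewhere allophone [r].
Occurrence 3 (position 5): immediately before a stressed vowel → [ɾ].
Occurrence 4 (position 7): between a vowel and a following unstressed vowel → [r̥].

[r̥], [r], [ɾ], [r̥]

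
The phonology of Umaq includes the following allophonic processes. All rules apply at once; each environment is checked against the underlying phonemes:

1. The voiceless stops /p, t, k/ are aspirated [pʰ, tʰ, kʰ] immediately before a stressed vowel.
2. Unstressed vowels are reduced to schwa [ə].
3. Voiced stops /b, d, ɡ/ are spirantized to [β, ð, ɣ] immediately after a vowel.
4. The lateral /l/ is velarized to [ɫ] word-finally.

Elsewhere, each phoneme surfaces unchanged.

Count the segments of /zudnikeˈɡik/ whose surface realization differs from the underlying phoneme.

Segments that undergo a rule: /u/ → [ə] (rule 2); /d/ → [ð] (rule 3); /i/ → [ə] (rule 2); /e/ → [ə] (rule 2); /ɡ/ → [ɣ] (rule 3).
All other segments surface unchanged.

5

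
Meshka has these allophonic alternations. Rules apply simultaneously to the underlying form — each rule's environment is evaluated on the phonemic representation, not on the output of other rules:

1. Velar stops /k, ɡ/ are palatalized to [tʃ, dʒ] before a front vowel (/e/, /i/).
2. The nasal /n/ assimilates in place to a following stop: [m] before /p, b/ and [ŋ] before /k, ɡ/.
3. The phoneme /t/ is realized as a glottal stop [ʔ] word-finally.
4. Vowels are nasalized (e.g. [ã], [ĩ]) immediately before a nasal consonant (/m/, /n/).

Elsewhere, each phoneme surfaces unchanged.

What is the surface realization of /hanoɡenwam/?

/a/ meets the environment for rule 4 (before a nasal consonant) → [ã].
/n/ (between /a/ and /o/): rule 2 targets it, but not before a labial or velar stop → unchanged [n].
/o/ (between /n/ and /ɡ/) fails the environment for rule 4, so it stays [o].
/ɡ/ meets the environment for rule 1 (before a front vowel) → [dʒ].
/e/ (between /ɡ/ and /n/): before a nasal consonant, so rule 4 applies → [ẽ].
/n/ — between /e/ and /w/; rule 2 does not apply here → [n].
/a/ (between /w/ and /m/) occurs before a nasal consonant → [ã] by rule 4.

[hãnodʒẽnwãm]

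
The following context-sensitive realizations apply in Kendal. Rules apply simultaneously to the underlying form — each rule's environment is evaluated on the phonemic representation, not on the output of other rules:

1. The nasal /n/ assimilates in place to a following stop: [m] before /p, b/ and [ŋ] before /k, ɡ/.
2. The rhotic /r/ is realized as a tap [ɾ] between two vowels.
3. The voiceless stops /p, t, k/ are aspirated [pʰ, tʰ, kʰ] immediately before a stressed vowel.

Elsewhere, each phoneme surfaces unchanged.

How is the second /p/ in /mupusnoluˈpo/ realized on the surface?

[pʰ]

/p/ (between /u/ and /o/) occurs immediately before a stressed vowel → [pʰ] by rule 3.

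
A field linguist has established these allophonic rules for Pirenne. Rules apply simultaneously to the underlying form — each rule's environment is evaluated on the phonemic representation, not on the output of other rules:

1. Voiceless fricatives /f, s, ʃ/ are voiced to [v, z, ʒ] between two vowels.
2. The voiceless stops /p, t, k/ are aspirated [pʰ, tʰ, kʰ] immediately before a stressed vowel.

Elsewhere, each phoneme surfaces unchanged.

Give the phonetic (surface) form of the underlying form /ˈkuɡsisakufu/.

/k/ (word-initial) occurs immediately before a stressed vowel → [kʰ] by rule 2.
/s/ — between /ɡ/ and /i/; rule 1 does not apply here → [s].
/s/ meets the environment for rule 1 (between two vowels) → [z].
/k/ — between /a/ and /u/; rule 2 does not apply here → [k].
/f/ (between /u/ and /u/) occurs between two vowels → [v] by rule 1.

[ˈkʰuɡsizakuvu]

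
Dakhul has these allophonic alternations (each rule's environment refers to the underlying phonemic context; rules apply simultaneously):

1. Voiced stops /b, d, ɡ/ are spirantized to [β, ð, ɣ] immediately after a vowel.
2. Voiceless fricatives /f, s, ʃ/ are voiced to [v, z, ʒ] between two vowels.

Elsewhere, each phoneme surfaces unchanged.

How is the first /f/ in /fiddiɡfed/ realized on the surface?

[f]

/f/ (word-initial): rule 2 targets it, but not between two vowels → unchanged [f].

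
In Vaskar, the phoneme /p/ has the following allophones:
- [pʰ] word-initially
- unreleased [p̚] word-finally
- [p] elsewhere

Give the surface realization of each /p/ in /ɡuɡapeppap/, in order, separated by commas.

[p], [p], [p], [p̚]

Occurrence 1 (position 5): no conditioning environment matches → elsewhere allophone [p].
Occurrence 2 (position 7): no conditioning environment matches → elsewhere allophone [p].
Occurrence 3 (position 8): no conditioning environment matches → elsewhere allophone [p].
Occurrence 4 (position 10): word-finally → [p̚].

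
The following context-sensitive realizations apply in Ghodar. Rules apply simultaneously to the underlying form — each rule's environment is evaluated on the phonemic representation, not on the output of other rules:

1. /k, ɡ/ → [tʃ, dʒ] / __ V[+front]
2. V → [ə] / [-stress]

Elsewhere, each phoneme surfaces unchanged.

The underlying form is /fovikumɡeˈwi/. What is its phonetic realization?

[fəvəkəmdʒəˈwi]

/f/ (word-initial) is unaffected → [f].
/o/ meets the environment for rule 2 (in an unstressed syllable) → [ə].
/v/ stays [v].
/i/ (between /v/ and /k/): in an unstressed syllable, so rule 2 applies → [ə].
/k/ — between /i/ and /u/; rule 1 does not apply here → [k].
/u/ meets the environment for rule 2 (in an unstressed syllable) → [ə].
/m/ (between /u/ and /ɡ/): no rule targets it → [m].
/ɡ/ (between /m/ and /e/) occurs before a front vowel → [dʒ] by rule 1.
/e/ (between /ɡ/ and /w/) occurs in an unstressed syllable → [ə] by rule 2.
/w/ stays [w].
/i/ (word-final) fails the environment for rule 2, so it stays [i].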